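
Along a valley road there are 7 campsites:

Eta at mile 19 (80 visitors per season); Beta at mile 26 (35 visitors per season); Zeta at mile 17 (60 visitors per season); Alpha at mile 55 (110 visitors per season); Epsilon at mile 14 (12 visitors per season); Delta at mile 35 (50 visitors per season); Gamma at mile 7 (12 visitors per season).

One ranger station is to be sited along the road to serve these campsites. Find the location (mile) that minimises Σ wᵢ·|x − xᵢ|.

x = 26

For a sum of weighted absolute distances on a line, the optimum is the weighted median (not the mean). Total weight W = 359; half-weight = 179.5.
Sort by position and accumulate weight:
  mile 7 (Gamma, w=12) → cum 12
  mile 14 (Epsilon, w=12) → cum 24
  mile 17 (Zeta, w=60) → cum 84
  mile 19 (Eta, w=80) → cum 164
  mile 26 (Beta, w=35) → cum 199  ≥ 179.5 → median here
  mile 35 (Delta, w=50) → cum 249
  mile 55 (Alpha, w=110) → cum 359
Optimal location: mile 26.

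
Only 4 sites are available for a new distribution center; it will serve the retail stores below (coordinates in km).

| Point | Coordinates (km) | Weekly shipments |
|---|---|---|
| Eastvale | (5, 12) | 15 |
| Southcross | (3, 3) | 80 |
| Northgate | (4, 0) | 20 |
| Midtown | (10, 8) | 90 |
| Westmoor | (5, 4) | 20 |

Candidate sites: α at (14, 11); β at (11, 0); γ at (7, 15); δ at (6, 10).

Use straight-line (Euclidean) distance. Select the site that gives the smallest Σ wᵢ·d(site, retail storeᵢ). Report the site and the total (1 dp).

δ, total 1370.9 km

Total weighted distance at each candidate:
  α (14, 11): total = 2199.3
  β (11, 0): total = 1894.6
  γ (7, 15): total = 2281.0
  δ (6, 10): total = 1370.9
Minimum is at δ with total 1370.9 km.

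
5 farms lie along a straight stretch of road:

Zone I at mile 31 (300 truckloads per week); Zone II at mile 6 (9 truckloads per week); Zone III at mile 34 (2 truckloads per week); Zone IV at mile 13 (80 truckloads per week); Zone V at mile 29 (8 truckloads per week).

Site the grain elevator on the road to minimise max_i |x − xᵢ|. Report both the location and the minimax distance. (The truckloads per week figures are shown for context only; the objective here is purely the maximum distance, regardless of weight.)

The 1-center on a line is the midpoint of the two extreme points: leftmost at 6, rightmost at 34.
Optimal location = (6 + 34)/2 = 20; maximum distance = (34 − 6)/2 = 14.

location 20, max distance 14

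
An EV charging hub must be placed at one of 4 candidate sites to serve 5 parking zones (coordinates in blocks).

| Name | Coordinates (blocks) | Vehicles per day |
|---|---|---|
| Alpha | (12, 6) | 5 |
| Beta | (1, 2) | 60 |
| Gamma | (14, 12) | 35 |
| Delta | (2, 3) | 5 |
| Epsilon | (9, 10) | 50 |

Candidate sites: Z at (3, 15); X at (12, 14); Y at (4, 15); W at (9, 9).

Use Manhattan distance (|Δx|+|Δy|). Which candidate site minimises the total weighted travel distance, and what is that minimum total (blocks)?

W, total 1325 blocks

Total weighted distance at each candidate:
  Z (3, 15): total = 2095
  X (12, 14): total = 2015
  Y (4, 15): total = 2070
  W (9, 9): total = 1325
Minimum is at W with total 1325 blocks.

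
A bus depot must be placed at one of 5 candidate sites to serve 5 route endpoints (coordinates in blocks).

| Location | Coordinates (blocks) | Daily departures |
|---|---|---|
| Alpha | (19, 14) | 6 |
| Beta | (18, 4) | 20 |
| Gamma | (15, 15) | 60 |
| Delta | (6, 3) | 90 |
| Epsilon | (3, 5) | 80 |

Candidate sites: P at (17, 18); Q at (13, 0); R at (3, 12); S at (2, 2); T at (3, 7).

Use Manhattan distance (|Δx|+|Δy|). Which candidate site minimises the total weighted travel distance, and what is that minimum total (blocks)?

T, total 2488 blocks

Total weighted distance at each candidate:
  P (17, 18): total = 5136
  Q (13, 0): total = 3420
  R (3, 12): total = 3108
  S (2, 2): total = 2864
  T (3, 7): total = 2488
Minimum is at T with total 2488 blocks.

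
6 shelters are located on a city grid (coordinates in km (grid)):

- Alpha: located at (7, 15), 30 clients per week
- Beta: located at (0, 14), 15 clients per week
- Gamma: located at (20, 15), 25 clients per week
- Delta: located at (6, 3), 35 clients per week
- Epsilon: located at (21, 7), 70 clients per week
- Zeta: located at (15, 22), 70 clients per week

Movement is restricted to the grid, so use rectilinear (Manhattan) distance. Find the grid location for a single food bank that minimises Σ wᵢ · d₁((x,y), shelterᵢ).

Manhattan distance separates: Σwᵢ(|x−xᵢ|+|y−yᵢ|) = Σwᵢ|x−xᵢ| + Σwᵢ|y−yᵢ|, so x and y are optimised independently as 1-D weighted medians.
Total weight W = 245; half = 122.5.
x-coordinate, sorted with cumulative weight:
  x=0 (Beta, w=15) cum 15
  x=6 (Delta, w=35) cum 50
  x=7 (Alpha, w=30) cum 80
  x=15 (Zeta, w=70) cum 150  ← median
  x=20 (Gamma, w=25) cum 175
  x=21 (Epsilon, w=70) cum 245
⇒ x* = 15
y-coordinate, sorted with cumulative weight:
  y=3 (Delta, w=35) cum 35
  y=7 (Epsilon, w=70) cum 105
  y=14 (Beta, w=15) cum 120
  y=15 (Alpha, w=30) cum 150  ← median
  y=15 (Gamma, w=25) cum 175
  y=22 (Zeta, w=70) cum 245
⇒ y* = 15

(15, 15)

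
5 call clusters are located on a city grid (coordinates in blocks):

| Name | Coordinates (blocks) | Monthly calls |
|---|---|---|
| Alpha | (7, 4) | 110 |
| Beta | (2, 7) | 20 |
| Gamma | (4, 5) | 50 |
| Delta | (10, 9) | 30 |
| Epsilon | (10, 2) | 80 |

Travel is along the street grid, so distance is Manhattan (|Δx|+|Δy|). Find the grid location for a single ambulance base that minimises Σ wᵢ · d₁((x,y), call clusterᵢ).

(7, 4)

Manhattan distance separates: Σwᵢ(|x−xᵢ|+|y−yᵢ|) = Σwᵢ|x−xᵢ| + Σwᵢ|y−yᵢ|, so x and y are optimised independently as 1-D weighted medians.
Total weight W = 290; half = 145.
x-coordinate, sorted with cumulative weight:
  x=2 (Beta, w=20) cum 20
  x=4 (Gamma, w=50) cum 70
  x=7 (Alpha, w=110) cum 180  ← median
  x=10 (Delta, w=30) cum 210
  x=10 (Epsilon, w=80) cum 290
⇒ x* = 7
y-coordinate, sorted with cumulative weight:
  y=2 (Epsilon, w=80) cum 80
  y=4 (Alpha, w=110) cum 190  ← median
  y=5 (Gamma, w=50) cum 240
  y=7 (Beta, w=20) cum 260
  y=9 (Delta, w=30) cum 290
⇒ y* = 4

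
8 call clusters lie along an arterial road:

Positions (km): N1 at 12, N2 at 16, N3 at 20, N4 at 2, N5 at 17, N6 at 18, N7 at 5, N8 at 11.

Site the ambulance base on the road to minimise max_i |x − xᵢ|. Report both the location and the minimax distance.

location 11, max distance 9

The 1-center on a line is the midpoint of the two extreme points: leftmost at 2, rightmost at 20.
Optimal location = (2 + 20)/2 = 11; maximum distance = (20 − 2)/2 = 9.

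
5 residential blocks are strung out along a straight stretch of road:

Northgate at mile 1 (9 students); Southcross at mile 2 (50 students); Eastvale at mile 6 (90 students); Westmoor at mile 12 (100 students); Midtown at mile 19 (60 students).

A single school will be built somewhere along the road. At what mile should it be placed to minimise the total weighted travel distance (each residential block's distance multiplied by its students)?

For a sum of weighted absolute distances on a line, the optimum is the weighted median (not the mean). Total weight W = 309; half-weight = 154.5.
Sort by position and accumulate weight:
  mile 1 (Northgate, w=9) → cum 9
  mile 2 (Southcross, w=50) → cum 59
  mile 6 (Eastvale, w=90) → cum 149
  mile 12 (Westmoor, w=100) → cum 249  ≥ 154.5 → median here
  mile 19 (Midtown, w=60) → cum 309
Optimal location: mile 12.

x = 12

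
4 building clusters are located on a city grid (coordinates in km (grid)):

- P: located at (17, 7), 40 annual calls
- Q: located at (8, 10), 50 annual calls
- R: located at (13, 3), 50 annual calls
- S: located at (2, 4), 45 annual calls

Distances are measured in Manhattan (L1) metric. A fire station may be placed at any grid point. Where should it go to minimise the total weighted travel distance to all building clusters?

Manhattan distance separates: Σwᵢ(|x−xᵢ|+|y−yᵢ|) = Σwᵢ|x−xᵢ| + Σwᵢ|y−yᵢ|, so x and y are optimised independently as 1-D weighted medians.
Total weight W = 185; half = 92.5.
x-coordinate, sorted with cumulative weight:
  x=2 (S, w=45) cum 45
  x=8 (Q, w=50) cum 95  ← median
  x=13 (R, w=50) cum 145
  x=17 (P, w=40) cum 185
⇒ x* = 8
y-coordinate, sorted with cumulative weight:
  y=3 (R, w=50) cum 50
  y=4 (S, w=45) cum 95  ← median
  y=7 (P, w=40) cum 135
  y=10 (Q, w=50) cum 185
⇒ y* = 4

(8, 4)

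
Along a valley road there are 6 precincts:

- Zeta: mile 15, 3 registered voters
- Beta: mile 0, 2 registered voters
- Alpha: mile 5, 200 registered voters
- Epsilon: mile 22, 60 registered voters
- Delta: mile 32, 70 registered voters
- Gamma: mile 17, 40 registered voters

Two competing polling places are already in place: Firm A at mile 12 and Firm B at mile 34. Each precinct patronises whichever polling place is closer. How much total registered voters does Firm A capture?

305

The indifferent point is the midpoint (12+34)/2 = 23; precincts left of it (closer to Firm A at 12) go to Firm A, those right go to Firm B.
  Beta at 0 (w=2) → Firm A
  Alpha at 5 (w=200) → Firm A
  Zeta at 15 (w=3) → Firm A
  Gamma at 17 (w=40) → Firm A
  Epsilon at 22 (w=60) → Firm A
  Delta at 32 (w=70) → Firm B
Firm A captures 305; Firm B captures 70.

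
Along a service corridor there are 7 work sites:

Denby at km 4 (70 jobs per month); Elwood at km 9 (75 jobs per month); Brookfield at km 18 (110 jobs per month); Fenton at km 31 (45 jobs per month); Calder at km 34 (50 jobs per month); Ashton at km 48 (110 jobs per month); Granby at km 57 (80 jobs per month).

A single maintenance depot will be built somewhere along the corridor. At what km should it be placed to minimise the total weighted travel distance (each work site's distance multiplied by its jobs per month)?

x = 31

For a sum of weighted absolute distances on a line, the optimum is the weighted median (not the mean). Total weight W = 540; half-weight = 270.
Sort by position and accumulate weight:
  km 4 (Denby, w=70) → cum 70
  km 9 (Elwood, w=75) → cum 145
  km 18 (Brookfield, w=110) → cum 255
  km 31 (Fenton, w=45) → cum 300  ≥ 270 → median here
  km 34 (Calder, w=50) → cum 350
  km 48 (Ashton, w=110) → cum 460
  km 57 (Granby, w=80) → cum 540
Optimal location: km 31.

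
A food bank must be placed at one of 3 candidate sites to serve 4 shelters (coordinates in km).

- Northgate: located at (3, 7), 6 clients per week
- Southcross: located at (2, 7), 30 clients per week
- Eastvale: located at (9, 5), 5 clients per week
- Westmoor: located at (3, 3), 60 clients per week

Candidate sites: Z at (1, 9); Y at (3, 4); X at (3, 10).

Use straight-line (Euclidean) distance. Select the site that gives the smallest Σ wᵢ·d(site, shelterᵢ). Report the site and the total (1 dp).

Y, total 203.3 km

Total weighted distance at each candidate:
  Z (1, 9): total = 508.2
  Y (3, 4): total = 203.3
  X (3, 10): total = 571.9
Minimum is at Y with total 203.3 km.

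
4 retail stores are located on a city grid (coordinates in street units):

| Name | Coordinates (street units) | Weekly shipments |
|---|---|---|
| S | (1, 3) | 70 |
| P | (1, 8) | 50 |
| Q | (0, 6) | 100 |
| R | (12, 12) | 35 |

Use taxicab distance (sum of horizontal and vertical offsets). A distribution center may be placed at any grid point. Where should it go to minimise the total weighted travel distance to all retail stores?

Manhattan distance separates: Σwᵢ(|x−xᵢ|+|y−yᵢ|) = Σwᵢ|x−xᵢ| + Σwᵢ|y−yᵢ|, so x and y are optimised independently as 1-D weighted medians.
Total weight W = 255; half = 127.5.
x-coordinate, sorted with cumulative weight:
  x=0 (Q, w=100) cum 100
  x=1 (S, w=70) cum 170  ← median
  x=1 (P, w=50) cum 220
  x=12 (R, w=35) cum 255
⇒ x* = 1
y-coordinate, sorted with cumulative weight:
  y=3 (S, w=70) cum 70
  y=6 (Q, w=100) cum 170  ← median
  y=8 (P, w=50) cum 220
  y=12 (R, w=35) cum 255
⇒ y* = 6

(1, 6)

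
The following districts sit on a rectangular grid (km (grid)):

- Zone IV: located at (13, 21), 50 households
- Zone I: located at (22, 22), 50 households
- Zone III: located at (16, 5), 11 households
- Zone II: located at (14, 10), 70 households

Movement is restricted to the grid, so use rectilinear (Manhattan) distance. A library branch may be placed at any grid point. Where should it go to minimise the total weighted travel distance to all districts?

(14, 21)

Manhattan distance separates: Σwᵢ(|x−xᵢ|+|y−yᵢ|) = Σwᵢ|x−xᵢ| + Σwᵢ|y−yᵢ|, so x and y are optimised independently as 1-D weighted medians.
Total weight W = 181; half = 90.5.
x-coordinate, sorted with cumulative weight:
  x=13 (Zone IV, w=50) cum 50
  x=14 (Zone II, w=70) cum 120  ← median
  x=16 (Zone III, w=11) cum 131
  x=22 (Zone I, w=50) cum 181
⇒ x* = 14
y-coordinate, sorted with cumulative weight:
  y=5 (Zone III, w=11) cum 11
  y=10 (Zone II, w=70) cum 81
  y=21 (Zone IV, w=50) cum 131  ← median
  y=22 (Zone I, w=50) cum 181
⇒ y* = 21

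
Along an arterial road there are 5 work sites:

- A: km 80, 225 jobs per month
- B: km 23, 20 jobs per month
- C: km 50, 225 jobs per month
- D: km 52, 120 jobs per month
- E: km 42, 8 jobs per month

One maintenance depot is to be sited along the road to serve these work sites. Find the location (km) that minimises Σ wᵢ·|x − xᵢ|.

x = 52

For a sum of weighted absolute distances on a line, the optimum is the weighted median (not the mean). Total weight W = 598; half-weight = 299.
Sort by position and accumulate weight:
  km 23 (B, w=20) → cum 20
  km 42 (E, w=8) → cum 28
  km 50 (C, w=225) → cum 253
  km 52 (D, w=120) → cum 373  ≥ 299 → median here
  km 80 (A, w=225) → cum 598
Optimal location: km 52.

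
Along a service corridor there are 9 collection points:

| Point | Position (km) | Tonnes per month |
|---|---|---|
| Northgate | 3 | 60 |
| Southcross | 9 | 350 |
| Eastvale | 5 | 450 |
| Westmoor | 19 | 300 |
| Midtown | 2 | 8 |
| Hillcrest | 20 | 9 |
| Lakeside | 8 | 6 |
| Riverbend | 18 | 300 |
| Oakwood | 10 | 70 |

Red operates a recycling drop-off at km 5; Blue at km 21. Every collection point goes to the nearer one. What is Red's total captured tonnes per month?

944

The indifferent point is the midpoint (5+21)/2 = 13; collection points left of it (closer to Red at 5) go to Red, those right go to Blue.
  Midtown at 2 (w=8) → Red
  Northgate at 3 (w=60) → Red
  Eastvale at 5 (w=450) → Red
  Lakeside at 8 (w=6) → Red
  Southcross at 9 (w=350) → Red
  Oakwood at 10 (w=70) → Red
  Riverbend at 18 (w=300) → Blue
  Westmoor at 19 (w=300) → Blue
  Hillcrest at 20 (w=9) → Blue
Red captures 944; Blue captures 609.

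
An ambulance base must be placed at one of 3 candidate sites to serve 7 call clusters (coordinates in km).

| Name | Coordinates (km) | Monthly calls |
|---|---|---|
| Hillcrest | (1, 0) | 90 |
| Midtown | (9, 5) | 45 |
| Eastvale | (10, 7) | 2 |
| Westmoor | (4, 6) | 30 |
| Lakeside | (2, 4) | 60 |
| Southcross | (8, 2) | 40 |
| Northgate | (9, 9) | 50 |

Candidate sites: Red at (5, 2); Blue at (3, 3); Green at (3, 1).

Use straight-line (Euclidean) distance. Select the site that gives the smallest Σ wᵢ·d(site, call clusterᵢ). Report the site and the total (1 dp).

Total weighted distance at each candidate:
  Red (5, 2): total = 1504.8
  Blue (3, 3): total = 1433.2
  Green (3, 1): total = 1590.9
Minimum is at Blue with total 1433.2 km.

Blue, total 1433.2 km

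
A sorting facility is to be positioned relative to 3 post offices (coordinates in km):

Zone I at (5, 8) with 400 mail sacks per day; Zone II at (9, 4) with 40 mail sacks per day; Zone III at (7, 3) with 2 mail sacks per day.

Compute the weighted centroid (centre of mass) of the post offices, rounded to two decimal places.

(5.37, 7.62)

The minimiser of Σwᵢ‖p−pᵢ‖² is the weighted centroid p* = (Σwᵢpᵢ)/(Σwᵢ).
Σwᵢ = 442.
Σwᵢxᵢ = 400·5 + 40·9 + 2·7 = 2374.
Σwᵢyᵢ = 400·8 + 40·4 + 2·3 = 3366.
x* = 2374/442 = 5.37, y* = 3366/442 = 7.62.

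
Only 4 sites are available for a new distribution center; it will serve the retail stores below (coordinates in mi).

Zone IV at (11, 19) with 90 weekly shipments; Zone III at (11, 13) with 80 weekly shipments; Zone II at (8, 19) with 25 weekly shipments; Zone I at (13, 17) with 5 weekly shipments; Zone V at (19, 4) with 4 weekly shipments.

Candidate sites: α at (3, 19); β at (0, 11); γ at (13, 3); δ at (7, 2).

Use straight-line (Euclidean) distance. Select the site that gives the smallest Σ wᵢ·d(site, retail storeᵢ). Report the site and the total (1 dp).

Total weighted distance at each candidate:
  α (3, 19): total = 1783.7
  β (0, 11): total = 2554.0
  γ (13, 3): total = 2780.5
  δ (7, 2): total = 3063.3
Minimum is at α with total 1783.7 mi.

α, total 1783.7 mi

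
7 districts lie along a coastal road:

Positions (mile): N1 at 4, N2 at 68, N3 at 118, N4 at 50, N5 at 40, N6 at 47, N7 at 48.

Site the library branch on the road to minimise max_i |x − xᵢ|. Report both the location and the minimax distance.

The 1-center on a line is the midpoint of the two extreme points: leftmost at 4, rightmost at 118.
Optimal location = (4 + 118)/2 = 61; maximum distance = (118 − 4)/2 = 57.

location 61, max distance 57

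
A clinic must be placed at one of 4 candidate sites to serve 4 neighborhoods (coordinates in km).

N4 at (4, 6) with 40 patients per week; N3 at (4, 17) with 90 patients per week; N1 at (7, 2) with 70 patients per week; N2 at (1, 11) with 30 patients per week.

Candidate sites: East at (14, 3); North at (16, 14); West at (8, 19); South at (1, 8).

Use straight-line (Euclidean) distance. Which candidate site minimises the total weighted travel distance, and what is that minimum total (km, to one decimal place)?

Total weighted distance at each candidate:
  East (14, 3): total = 2918.9
  North (16, 14): total = 3199.0
  West (8, 19): total = 2457.5
  South (1, 8): total = 1682.0
Minimum is at South with total 1682.0 km.

South, total 1682.0 km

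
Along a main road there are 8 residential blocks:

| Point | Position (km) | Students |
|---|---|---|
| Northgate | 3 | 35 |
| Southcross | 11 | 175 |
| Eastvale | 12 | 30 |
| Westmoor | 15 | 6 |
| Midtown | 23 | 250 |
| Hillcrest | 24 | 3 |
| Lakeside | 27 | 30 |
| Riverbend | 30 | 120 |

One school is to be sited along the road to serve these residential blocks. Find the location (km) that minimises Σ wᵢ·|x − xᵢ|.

For a sum of weighted absolute distances on a line, the optimum is the weighted median (not the mean). Total weight W = 649; half-weight = 324.5.
Sort by position and accumulate weight:
  km 3 (Northgate, w=35) → cum 35
  km 11 (Southcross, w=175) → cum 210
  km 12 (Eastvale, w=30) → cum 240
  km 15 (Westmoor, w=6) → cum 246
  km 23 (Midtown, w=250) → cum 496  ≥ 324.5 → median here
  km 24 (Hillcrest, w=3) → cum 499
  km 27 (Lakeside, w=30) → cum 529
  km 30 (Riverbend, w=120) → cum 649
Optimal location: km 23.

x = 23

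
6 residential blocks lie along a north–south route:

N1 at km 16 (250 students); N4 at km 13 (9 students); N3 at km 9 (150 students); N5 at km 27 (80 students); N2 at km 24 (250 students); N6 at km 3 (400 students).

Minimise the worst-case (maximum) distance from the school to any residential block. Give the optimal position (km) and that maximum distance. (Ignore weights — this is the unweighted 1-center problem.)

location 15, max distance 12

The 1-center on a line is the midpoint of the two extreme points: leftmost at 3, rightmost at 27.
Optimal location = (3 + 27)/2 = 15; maximum distance = (27 − 3)/2 = 12.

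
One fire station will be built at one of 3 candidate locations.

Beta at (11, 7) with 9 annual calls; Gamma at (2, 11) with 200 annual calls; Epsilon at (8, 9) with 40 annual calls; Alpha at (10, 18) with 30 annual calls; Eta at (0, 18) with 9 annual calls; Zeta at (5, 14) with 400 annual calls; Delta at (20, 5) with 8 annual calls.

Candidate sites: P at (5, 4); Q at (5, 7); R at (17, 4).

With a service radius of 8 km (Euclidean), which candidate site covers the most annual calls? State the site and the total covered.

Q, covering 649

Coverage radius r = 8 km; a point is covered iff (Δx)²+(Δy)² ≤ 8² = 64.
  P (5, 4): covers {Beta, Gamma, Epsilon} → 249
  Q (5, 7): covers {Beta, Gamma, Epsilon, Zeta} → 649
  R (17, 4): covers {Beta, Delta} → 17
Maximum coverage at Q: 649 annual calls.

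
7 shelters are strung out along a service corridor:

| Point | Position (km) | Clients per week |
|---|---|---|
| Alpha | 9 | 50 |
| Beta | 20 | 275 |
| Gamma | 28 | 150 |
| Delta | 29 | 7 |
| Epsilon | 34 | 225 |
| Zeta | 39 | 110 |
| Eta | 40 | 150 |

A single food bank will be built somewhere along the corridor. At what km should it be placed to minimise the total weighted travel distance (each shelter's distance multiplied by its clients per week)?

For a sum of weighted absolute distances on a line, the optimum is the weighted median (not the mean). Total weight W = 967; half-weight = 483.5.
Sort by position and accumulate weight:
  km 9 (Alpha, w=50) → cum 50
  km 20 (Beta, w=275) → cum 325
  km 28 (Gamma, w=150) → cum 475
  km 29 (Delta, w=7) → cum 482
  km 34 (Epsilon, w=225) → cum 707  ≥ 483.5 → median here
  km 39 (Zeta, w=110) → cum 817
  km 40 (Eta, w=150) → cum 967
Optimal location: km 34.

x = 34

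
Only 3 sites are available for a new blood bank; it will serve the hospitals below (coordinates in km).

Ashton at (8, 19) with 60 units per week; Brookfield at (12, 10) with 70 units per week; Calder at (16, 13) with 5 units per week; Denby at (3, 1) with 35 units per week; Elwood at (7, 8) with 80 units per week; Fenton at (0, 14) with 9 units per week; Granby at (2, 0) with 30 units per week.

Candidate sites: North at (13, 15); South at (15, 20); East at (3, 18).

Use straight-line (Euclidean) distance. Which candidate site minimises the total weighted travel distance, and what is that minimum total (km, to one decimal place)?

Total weighted distance at each candidate:
  North (13, 15): total = 2774.3
  South (15, 20): total = 3991.8
  East (3, 18): total = 3261.0
Minimum is at North with total 2774.3 km.

North, total 2774.3 km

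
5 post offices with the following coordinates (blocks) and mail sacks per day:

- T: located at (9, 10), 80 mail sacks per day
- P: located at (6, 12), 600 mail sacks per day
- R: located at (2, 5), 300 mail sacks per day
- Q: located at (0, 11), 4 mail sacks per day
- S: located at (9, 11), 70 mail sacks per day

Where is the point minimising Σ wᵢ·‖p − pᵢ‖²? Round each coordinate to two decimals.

(5.27, 9.79)

The minimiser of Σwᵢ‖p−pᵢ‖² is the weighted centroid p* = (Σwᵢpᵢ)/(Σwᵢ).
Σwᵢ = 1054.
Σwᵢxᵢ = 80·9 + 600·6 + 300·2 + 4·0 + 70·9 = 5550.
Σwᵢyᵢ = 80·10 + 600·12 + 300·5 + 4·11 + 70·11 = 10314.
x* = 5550/1054 = 5.27, y* = 10314/1054 = 9.79.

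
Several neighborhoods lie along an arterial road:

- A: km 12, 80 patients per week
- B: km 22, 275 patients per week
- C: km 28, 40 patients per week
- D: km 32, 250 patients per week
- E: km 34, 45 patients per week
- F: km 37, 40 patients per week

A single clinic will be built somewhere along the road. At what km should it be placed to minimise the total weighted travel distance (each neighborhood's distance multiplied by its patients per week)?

For a sum of weighted absolute distances on a line, the optimum is the weighted median (not the mean). Total weight W = 730; half-weight = 365.
Sort by position and accumulate weight:
  km 12 (A, w=80) → cum 80
  km 22 (B, w=275) → cum 355
  km 28 (C, w=40) → cum 395  ≥ 365 → median here
  km 32 (D, w=250) → cum 645
  km 34 (E, w=45) → cum 690
  km 37 (F, w=40) → cum 730
Optimal location: km 28.

x = 28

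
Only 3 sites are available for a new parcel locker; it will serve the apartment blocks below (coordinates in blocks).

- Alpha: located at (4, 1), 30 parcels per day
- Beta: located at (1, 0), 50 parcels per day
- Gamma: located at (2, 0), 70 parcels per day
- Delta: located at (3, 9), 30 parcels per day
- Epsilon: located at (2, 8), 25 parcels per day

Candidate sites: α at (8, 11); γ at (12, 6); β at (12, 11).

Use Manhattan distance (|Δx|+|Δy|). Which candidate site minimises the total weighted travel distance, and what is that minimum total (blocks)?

Total weighted distance at each candidate:
  α (8, 11): total = 2945
  γ (12, 6): total = 3020
  β (12, 11): total = 3765
Minimum is at α with total 2945 blocks.

α, total 2945 blocks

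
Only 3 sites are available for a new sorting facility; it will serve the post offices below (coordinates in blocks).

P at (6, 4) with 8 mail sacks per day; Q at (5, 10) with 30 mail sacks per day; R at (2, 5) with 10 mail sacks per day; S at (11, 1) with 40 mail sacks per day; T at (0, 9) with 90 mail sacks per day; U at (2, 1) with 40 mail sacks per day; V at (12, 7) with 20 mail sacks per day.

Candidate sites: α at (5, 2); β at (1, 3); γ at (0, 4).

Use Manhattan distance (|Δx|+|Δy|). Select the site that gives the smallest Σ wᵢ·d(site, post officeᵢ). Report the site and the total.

γ, total 1918 blocks

Total weighted distance at each candidate:
  α (5, 2): total = 2084
  β (1, 3): total = 1938
  γ (0, 4): total = 1918
Minimum is at γ with total 1918 blocks.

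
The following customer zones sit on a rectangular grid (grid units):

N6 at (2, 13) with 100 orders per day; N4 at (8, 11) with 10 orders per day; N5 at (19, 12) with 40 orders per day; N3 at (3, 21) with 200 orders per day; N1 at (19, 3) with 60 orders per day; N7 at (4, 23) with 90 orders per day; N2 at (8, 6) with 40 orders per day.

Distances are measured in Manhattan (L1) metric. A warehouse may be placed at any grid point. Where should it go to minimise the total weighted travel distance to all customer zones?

(3, 21)

Manhattan distance separates: Σwᵢ(|x−xᵢ|+|y−yᵢ|) = Σwᵢ|x−xᵢ| + Σwᵢ|y−yᵢ|, so x and y are optimised independently as 1-D weighted medians.
Total weight W = 540; half = 270.
x-coordinate, sorted with cumulative weight:
  x=2 (N6, w=100) cum 100
  x=3 (N3, w=200) cum 300  ← median
  x=4 (N7, w=90) cum 390
  x=8 (N4, w=10) cum 400
  x=8 (N2, w=40) cum 440
  x=19 (N5, w=40) cum 480
  x=19 (N1, w=60) cum 540
⇒ x* = 3
y-coordinate, sorted with cumulative weight:
  y=3 (N1, w=60) cum 60
  y=6 (N2, w=40) cum 100
  y=11 (N4, w=10) cum 110
  y=12 (N5, w=40) cum 150
  y=13 (N6, w=100) cum 250
  y=21 (N3, w=200) cum 450  ← median
  y=23 (N7, w=90) cum 540
⇒ y* = 21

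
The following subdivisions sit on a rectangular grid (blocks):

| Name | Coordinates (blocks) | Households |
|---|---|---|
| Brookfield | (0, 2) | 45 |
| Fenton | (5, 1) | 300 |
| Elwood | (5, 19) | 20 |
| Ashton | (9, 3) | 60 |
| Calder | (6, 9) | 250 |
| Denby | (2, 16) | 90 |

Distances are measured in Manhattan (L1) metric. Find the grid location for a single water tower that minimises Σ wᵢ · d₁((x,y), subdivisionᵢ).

Manhattan distance separates: Σwᵢ(|x−xᵢ|+|y−yᵢ|) = Σwᵢ|x−xᵢ| + Σwᵢ|y−yᵢ|, so x and y are optimised independently as 1-D weighted medians.
Total weight W = 765; half = 382.5.
x-coordinate, sorted with cumulative weight:
  x=0 (Brookfield, w=45) cum 45
  x=2 (Denby, w=90) cum 135
  x=5 (Fenton, w=300) cum 435  ← median
  x=5 (Elwood, w=20) cum 455
  x=6 (Calder, w=250) cum 705
  x=9 (Ashton, w=60) cum 765
⇒ x* = 5
y-coordinate, sorted with cumulative weight:
  y=1 (Fenton, w=300) cum 300
  y=2 (Brookfield, w=45) cum 345
  y=3 (Ashton, w=60) cum 405  ← median
  y=9 (Calder, w=250) cum 655
  y=16 (Denby, w=90) cum 745
  y=19 (Elwood, w=20) cum 765
⇒ y* = 3

(5, 3)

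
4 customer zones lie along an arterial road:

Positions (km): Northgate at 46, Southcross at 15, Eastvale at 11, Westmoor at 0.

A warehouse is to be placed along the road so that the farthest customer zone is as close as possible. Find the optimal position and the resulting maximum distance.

The 1-center on a line is the midpoint of the two extreme points: leftmost at 0, rightmost at 46.
Optimal location = (0 + 46)/2 = 23; maximum distance = (46 − 0)/2 = 23.

location 23, max distance 23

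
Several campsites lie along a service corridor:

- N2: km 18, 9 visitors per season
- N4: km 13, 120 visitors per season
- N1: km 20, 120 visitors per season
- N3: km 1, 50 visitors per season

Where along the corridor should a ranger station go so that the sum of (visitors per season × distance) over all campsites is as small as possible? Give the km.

x = 13

For a sum of weighted absolute distances on a line, the optimum is the weighted median (not the mean). Total weight W = 299; half-weight = 149.5.
Sort by position and accumulate weight:
  km 1 (N3, w=50) → cum 50
  km 13 (N4, w=120) → cum 170  ≥ 149.5 → median here
  km 18 (N2, w=9) → cum 179
  km 20 (N1, w=120) → cum 299
Optimal location: km 13.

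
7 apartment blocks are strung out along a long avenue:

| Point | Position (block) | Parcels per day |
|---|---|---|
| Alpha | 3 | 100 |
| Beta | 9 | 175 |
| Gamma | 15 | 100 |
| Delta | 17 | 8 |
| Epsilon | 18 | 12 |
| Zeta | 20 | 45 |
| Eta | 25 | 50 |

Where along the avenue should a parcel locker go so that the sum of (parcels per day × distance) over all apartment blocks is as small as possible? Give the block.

For a sum of weighted absolute distances on a line, the optimum is the weighted median (not the mean). Total weight W = 490; half-weight = 245.
Sort by position and accumulate weight:
  block 3 (Alpha, w=100) → cum 100
  block 9 (Beta, w=175) → cum 275  ≥ 245 → median here
  block 15 (Gamma, w=100) → cum 375
  block 17 (Delta, w=8) → cum 383
  block 18 (Epsilon, w=12) → cum 395
  block 20 (Zeta, w=45) → cum 440
  block 25 (Eta, w=50) → cum 490
Optimal location: block 9.

x = 9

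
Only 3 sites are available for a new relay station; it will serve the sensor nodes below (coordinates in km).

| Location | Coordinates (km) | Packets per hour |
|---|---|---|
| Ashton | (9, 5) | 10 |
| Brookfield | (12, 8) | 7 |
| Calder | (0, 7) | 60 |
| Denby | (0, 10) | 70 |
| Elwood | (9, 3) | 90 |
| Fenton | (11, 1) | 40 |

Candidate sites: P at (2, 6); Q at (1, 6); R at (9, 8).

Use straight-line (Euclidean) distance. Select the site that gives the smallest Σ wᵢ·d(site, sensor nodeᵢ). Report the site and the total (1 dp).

P, total 1686.6 km

Total weighted distance at each candidate:
  P (2, 6): total = 1686.6
  Q (1, 6): total = 1748.5
  R (9, 8): total = 1980.9
Minimum is at P with total 1686.6 km.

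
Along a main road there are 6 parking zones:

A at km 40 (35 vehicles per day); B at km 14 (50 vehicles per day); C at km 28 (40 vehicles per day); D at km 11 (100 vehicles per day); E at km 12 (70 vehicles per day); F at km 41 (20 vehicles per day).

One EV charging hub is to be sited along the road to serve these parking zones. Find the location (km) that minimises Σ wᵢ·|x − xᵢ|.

For a sum of weighted absolute distances on a line, the optimum is the weighted median (not the mean). Total weight W = 315; half-weight = 157.5.
Sort by position and accumulate weight:
  km 11 (D, w=100) → cum 100
  km 12 (E, w=70) → cum 170  ≥ 157.5 → median here
  km 14 (B, w=50) → cum 220
  km 28 (C, w=40) → cum 260
  km 40 (A, w=35) → cum 295
  km 41 (F, w=20) → cum 315
Optimal location: km 12.

x = 12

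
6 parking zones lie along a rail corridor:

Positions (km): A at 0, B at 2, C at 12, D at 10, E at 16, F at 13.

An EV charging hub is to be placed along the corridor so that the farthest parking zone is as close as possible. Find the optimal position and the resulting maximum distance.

location 8, max distance 8

The 1-center on a line is the midpoint of the two extreme points: leftmost at 0, rightmost at 16.
Optimal location = (0 + 16)/2 = 8; maximum distance = (16 − 0)/2 = 8.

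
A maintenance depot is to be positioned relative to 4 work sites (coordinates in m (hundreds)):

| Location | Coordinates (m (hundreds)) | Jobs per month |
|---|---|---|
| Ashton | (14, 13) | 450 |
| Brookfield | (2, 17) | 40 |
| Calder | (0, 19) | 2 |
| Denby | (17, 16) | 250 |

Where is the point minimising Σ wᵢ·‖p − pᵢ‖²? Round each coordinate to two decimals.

The minimiser of Σwᵢ‖p−pᵢ‖² is the weighted centroid p* = (Σwᵢpᵢ)/(Σwᵢ).
Σwᵢ = 742.
Σwᵢxᵢ = 450·14 + 40·2 + 2·0 + 250·17 = 10630.
Σwᵢyᵢ = 450·13 + 40·17 + 2·19 + 250·16 = 10568.
x* = 10630/742 = 14.33, y* = 10568/742 = 14.24.

(14.33, 14.24)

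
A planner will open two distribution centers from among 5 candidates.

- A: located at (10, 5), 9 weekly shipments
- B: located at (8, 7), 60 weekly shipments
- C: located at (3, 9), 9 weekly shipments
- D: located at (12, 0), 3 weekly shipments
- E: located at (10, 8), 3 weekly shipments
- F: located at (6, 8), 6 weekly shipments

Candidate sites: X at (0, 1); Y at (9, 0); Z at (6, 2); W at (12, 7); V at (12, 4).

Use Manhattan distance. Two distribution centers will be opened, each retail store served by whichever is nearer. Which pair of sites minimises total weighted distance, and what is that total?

{W, V}, total 429

Evaluate every pair (each demand assigned to the nearer of the two):
  {W, V}: total = 429
  {Z, W}: total = 432
  {Y, W}: total = 435
  {X, W}: total = 447
  {Z, V}: total = 603
  {X, V}: total = 636
  {Y, Z}: total = 636
  {Y, V}: total = 660
  {X, Z}: total = 663
  {X, Y}: total = 735
Best pair: {W, V} with total 429.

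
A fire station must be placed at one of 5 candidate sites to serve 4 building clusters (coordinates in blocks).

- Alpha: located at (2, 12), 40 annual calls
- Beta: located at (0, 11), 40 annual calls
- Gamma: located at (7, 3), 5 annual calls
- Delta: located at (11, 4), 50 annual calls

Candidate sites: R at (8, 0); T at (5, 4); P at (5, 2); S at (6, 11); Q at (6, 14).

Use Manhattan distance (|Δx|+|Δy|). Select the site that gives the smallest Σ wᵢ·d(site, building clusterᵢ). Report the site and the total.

S, total 1085 blocks

Total weighted distance at each candidate:
  R (8, 0): total = 1850
  T (5, 4): total = 1235
  P (5, 2): total = 1495
  S (6, 11): total = 1085
  Q (6, 14): total = 1410
Minimum is at S with total 1085 blocks.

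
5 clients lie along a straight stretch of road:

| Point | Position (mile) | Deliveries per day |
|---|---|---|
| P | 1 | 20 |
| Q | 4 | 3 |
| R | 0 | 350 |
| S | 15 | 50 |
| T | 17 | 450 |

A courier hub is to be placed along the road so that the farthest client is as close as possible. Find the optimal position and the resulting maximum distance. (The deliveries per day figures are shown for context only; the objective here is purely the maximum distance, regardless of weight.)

The 1-center on a line is the midpoint of the two extreme points: leftmost at 0, rightmost at 17.
Optimal location = (0 + 17)/2 = 8.5; maximum distance = (17 − 0)/2 = 8.5.

location 8.5, max distance 8.5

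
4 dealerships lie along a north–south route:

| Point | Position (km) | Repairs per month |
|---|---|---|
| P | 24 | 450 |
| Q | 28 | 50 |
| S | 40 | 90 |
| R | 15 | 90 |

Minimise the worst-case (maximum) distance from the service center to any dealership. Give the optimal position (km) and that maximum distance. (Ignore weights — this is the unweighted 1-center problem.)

The 1-center on a line is the midpoint of the two extreme points: leftmost at 15, rightmost at 40.
Optimal location = (15 + 40)/2 = 27.5; maximum distance = (40 − 15)/2 = 12.5.

location 27.5, max distance 12.5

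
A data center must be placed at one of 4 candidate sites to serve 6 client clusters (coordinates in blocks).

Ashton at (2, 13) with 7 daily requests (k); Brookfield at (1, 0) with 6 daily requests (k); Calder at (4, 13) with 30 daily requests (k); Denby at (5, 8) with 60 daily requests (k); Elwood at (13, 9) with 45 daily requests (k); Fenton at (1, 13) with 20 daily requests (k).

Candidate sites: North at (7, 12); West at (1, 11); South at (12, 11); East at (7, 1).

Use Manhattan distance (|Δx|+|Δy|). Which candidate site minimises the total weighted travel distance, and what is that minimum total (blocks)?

Total weighted distance at each candidate:
  North (7, 12): total = 1175
  West (1, 11): total = 1327
  South (12, 11): total = 1511
  East (7, 1): total = 2141
Minimum is at North with total 1175 blocks.

North, total 1175 blocks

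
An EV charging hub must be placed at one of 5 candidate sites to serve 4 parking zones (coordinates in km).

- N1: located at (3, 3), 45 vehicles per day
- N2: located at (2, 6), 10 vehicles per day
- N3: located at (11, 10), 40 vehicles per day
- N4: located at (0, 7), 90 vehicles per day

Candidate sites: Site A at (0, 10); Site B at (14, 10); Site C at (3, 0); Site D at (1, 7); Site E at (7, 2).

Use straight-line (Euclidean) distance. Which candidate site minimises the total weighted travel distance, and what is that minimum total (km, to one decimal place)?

Site D, total 723.0 km

Total weighted distance at each candidate:
  Site A (0, 10): total = 1097.4
  Site B (14, 10): total = 2121.8
  Site C (3, 0): total = 1393.5
  Site D (1, 7): total = 723.0
  Site E (7, 2): total = 1381.6
Minimum is at Site D with total 723.0 km.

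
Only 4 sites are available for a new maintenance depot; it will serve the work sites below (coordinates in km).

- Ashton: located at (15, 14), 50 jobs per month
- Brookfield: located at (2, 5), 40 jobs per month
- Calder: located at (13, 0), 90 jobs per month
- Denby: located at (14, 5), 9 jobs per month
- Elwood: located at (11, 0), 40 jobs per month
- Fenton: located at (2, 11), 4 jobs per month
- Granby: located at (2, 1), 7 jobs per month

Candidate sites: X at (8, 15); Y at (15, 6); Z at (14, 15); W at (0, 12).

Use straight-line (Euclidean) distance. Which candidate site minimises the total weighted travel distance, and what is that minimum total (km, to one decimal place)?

Total weighted distance at each candidate:
  X (8, 15): total = 3095.4
  Y (15, 6): total = 1945.1
  Z (14, 15): total = 2930.1
  W (0, 12): total = 3519.3
Minimum is at Y with total 1945.1 km.

Y, total 1945.1 km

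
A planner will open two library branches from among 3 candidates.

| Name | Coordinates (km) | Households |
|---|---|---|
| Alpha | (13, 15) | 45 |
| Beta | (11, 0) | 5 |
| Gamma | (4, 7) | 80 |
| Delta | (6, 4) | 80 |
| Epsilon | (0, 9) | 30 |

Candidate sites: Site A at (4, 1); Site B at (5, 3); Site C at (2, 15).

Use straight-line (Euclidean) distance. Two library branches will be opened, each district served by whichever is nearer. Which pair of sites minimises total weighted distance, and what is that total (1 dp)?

Evaluate every pair (each demand assigned to the nearer of the two):
  {Site B, Site C}: total = 1161.3
  {Site A, Site B}: total = 1359.8
  {Site A, Site C}: total = 1488.5
Best pair: {Site B, Site C} with total 1161.3.

{Site B, Site C}, total 1161.3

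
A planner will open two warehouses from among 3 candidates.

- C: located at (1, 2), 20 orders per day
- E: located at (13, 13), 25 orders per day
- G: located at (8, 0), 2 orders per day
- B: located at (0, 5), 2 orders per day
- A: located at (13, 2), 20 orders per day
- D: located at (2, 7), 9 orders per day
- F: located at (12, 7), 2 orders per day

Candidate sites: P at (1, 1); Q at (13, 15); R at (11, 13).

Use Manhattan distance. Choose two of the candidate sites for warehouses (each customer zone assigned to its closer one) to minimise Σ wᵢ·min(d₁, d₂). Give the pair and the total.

{P, R}, total 433

Evaluate every pair (each demand assigned to the nearer of the two):
  {P, R}: total = 433
  {P, Q}: total = 437
  {Q, R}: total = 949
Best pair: {P, R} with total 433.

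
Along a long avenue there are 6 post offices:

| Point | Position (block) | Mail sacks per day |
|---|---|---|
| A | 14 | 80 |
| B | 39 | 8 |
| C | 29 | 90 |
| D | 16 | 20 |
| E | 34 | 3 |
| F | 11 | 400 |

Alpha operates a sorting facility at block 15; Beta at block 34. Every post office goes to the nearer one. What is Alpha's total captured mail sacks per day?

500

The indifferent point is the midpoint (15+34)/2 = 24.5; post offices left of it (closer to Alpha at 15) go to Alpha, those right go to Beta.
  F at 11 (w=400) → Alpha
  A at 14 (w=80) → Alpha
  D at 16 (w=20) → Alpha
  C at 29 (w=90) → Beta
  E at 34 (w=3) → Beta
  B at 39 (w=8) → Beta
Alpha captures 500; Beta captures 101.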